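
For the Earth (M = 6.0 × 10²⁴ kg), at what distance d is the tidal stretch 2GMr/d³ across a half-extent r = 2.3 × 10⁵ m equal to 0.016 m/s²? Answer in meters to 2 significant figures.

2GMr/d³ = a_tidal  ⇒  d = (2GMr / a_tidal)^(1/3)
d = (2 × 6.674×10⁻¹¹ × (6.0 × 10²⁴) × (2.3 × 10⁵) / (0.016))^(1/3)
  = 2.3 × 10⁷ m

2.3 × 10⁷ m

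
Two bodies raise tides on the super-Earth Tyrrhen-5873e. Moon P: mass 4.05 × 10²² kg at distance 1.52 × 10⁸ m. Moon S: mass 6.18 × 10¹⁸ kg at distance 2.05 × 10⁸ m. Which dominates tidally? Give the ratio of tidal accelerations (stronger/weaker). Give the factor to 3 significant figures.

Moon P, by a factor of ≈ 16100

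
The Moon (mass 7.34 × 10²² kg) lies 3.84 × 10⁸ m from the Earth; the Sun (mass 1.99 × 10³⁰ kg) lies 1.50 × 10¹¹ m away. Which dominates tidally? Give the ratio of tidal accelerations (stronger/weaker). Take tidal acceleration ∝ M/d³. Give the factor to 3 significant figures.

The Moon, by a factor of ≈ 2.20

Tidal acceleration ∝ M/d³, so compare M/d³ for each.
The Moon: (7.34 × 10²²) / (3.84 × 10⁸)³ = 1.296 × 10⁻³
The Sun: (1.99 × 10³⁰) / (1.50 × 10¹¹)³ = 5.896 × 10⁻⁴
Ratio (larger/smaller) = 2.20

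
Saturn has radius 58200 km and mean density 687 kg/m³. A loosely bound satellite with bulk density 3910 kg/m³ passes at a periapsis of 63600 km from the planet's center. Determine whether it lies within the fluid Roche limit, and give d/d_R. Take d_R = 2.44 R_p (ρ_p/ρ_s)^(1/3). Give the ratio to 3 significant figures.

inside; d/d_R ≈ 0.800

d_R = 2.44 × (58200 km) × (687/3910)^(1/3) = 79540 km
d/d_R = (63600) / (79540) = 0.800
Since d/d_R < 1, the body is inside the Roche limit.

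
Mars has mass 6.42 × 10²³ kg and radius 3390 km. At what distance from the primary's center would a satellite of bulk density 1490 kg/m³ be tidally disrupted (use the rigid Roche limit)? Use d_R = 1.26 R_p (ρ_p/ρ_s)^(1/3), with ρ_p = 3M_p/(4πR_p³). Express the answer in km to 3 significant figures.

ρ_p = 3M_p/(4πR_p³) = 3 × (6.42 × 10²³) / (4π × (3.39 × 10⁶ m)³) = 3930 kg/m³
d_R = 1.26 × 3390 km × (3930/1490)^(1/3)
    = 5900 km

5900 km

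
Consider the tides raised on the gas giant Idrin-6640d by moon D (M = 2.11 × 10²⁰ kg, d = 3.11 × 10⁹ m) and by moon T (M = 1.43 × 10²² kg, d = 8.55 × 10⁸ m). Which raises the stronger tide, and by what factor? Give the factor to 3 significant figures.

Moon T, by a factor of ≈ 3260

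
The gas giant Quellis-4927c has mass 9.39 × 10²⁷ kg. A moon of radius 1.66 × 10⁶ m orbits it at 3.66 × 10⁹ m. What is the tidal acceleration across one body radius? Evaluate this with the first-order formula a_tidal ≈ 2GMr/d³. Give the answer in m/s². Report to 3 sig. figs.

Δg = 2GMr/d³
   = 2 × (6.674 × 10⁻¹¹) × (9.39 × 10²⁷) × (1.66 × 10⁶) / (3.66 × 10⁹)³
   = 4.24 × 10⁻⁵ m/s²

4.24 × 10⁻⁵ m/s²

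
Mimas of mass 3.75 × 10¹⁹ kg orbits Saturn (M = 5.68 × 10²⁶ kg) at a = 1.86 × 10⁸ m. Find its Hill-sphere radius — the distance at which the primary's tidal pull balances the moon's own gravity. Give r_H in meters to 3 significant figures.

5.21 × 10⁵ m

r_H ≈ a (m/3M)^(1/3)
    = (1.86 × 10⁸) × (3.75 × 10¹⁹ / (3 × 5.68 × 10²⁶))^(1/3)
    = 5.21 × 10⁵ m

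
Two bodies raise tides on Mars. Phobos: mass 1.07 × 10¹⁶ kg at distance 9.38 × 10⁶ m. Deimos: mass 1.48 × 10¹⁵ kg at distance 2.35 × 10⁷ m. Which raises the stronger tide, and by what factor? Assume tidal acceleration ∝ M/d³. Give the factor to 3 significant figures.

Phobos, by a factor of ≈ 114

The tide-raising term goes as M/d³ (the gradient of a 1/d² field).
Phobos: (1.07 × 10¹⁶) / (9.38 × 10⁶)³ = 1.297 × 10⁻⁵
Deimos: (1.48 × 10¹⁵) / (2.35 × 10⁷)³ = 1.140 × 10⁻⁷
Ratio (larger/smaller) = 114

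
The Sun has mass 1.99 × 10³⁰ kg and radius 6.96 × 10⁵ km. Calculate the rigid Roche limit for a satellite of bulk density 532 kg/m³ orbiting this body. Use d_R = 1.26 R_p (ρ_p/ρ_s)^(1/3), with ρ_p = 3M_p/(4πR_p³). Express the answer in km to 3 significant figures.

ρ_p = 3M_p/(4πR_p³) = 3 × (1.99 × 10³⁰) / (4π × (6.96 × 10⁸ m)³) = 1410 kg/m³
d_R = 1.26 × 6.96 × 10⁵ km × (1410/532)^(1/3)
    = 1.21 × 10⁶ km

1.21 × 10⁶ km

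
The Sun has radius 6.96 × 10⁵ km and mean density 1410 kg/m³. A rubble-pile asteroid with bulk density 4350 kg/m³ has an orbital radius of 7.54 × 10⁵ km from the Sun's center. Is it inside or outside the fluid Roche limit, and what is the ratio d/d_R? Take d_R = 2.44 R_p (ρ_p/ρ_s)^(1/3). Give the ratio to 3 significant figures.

inside; d/d_R ≈ 0.646

d_R = 2.44 × (6.96 × 10⁵ km) × (1410/4350)^(1/3) = 1.167 × 10⁶ km
d/d_R = (7.54 × 10⁵) / (1.167 × 10⁶) = 0.646
Since d/d_R < 1, the body is inside the Roche limit.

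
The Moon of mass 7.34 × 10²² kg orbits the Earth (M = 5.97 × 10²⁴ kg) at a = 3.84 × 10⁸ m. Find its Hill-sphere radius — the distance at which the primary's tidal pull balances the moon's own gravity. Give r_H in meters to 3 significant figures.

r_H ≈ a (m/3M)^(1/3)
    = (3.84 × 10⁸) × (7.34 × 10²² / (3 × 5.97 × 10²⁴))^(1/3)
    = 6.15 × 10⁷ m

6.15 × 10⁷ m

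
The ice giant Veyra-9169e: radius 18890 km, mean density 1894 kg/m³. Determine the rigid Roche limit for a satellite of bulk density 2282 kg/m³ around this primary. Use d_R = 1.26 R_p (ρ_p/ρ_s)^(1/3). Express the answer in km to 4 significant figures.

d_R = 1.26 × 18890 km × (1894/2282)^(1/3)
    = 22370 km

22370 km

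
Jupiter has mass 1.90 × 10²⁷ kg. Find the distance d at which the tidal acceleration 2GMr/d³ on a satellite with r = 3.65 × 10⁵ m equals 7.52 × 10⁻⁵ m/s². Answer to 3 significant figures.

1.07 × 10⁹ m

2GMr/d³ = a_tidal  ⇒  d = (2GMr / a_tidal)^(1/3)
d = (2 × 6.674×10⁻¹¹ × (1.90 × 10²⁷) × (3.65 × 10⁵) / (7.52 × 10⁻⁵))^(1/3)
  = 1.07 × 10⁹ m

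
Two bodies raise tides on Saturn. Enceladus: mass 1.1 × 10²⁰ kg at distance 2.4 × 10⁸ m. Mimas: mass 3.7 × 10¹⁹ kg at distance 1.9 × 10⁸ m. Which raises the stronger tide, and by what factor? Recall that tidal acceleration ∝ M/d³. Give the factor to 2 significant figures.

Tidal acceleration ∝ M/d³, so compare M/d³ for each.
Enceladus: (1.1 × 10²⁰) / (2.4 × 10⁸)³ = 7.957 × 10⁻⁶
Mimas: (3.7 × 10¹⁹) / (1.9 × 10⁸)³ = 5.394 × 10⁻⁶
Ratio (larger/smaller) = 1.5

Enceladus, by a factor of ≈ 1.5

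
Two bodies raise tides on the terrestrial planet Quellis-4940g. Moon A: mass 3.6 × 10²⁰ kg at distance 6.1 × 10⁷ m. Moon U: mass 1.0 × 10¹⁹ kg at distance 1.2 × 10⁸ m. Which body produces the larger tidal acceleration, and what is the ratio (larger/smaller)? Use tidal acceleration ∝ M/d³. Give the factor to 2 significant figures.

Compare M/d³ for the two perturbers:
Moon A: (3.6 × 10²⁰) / (6.1 × 10⁷)³ = 1.586 × 10⁻³
Moon U: (1.0 × 10¹⁹) / (1.2 × 10⁸)³ = 5.787 × 10⁻⁶
Ratio (larger/smaller) = 270

Moon A, by a factor of ≈ 270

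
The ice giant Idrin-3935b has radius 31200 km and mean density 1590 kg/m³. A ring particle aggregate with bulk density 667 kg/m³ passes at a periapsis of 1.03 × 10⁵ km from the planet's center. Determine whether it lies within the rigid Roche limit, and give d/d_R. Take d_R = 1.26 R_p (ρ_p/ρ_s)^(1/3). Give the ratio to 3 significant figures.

outside; d/d_R ≈ 1.96

d_R = 1.26 × (31200 km) × (1590/667)^(1/3) = 52510 km
d/d_R = (1.03 × 10⁵) / (52510) = 1.96
Since d/d_R > 1, the body is outside the Roche limit.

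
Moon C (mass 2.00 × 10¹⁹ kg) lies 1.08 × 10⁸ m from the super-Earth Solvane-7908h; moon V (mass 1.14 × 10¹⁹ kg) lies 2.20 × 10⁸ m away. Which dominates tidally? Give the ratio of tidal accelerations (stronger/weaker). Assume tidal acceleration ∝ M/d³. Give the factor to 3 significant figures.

Moon C, by a factor of ≈ 14.8

Tidal acceleration ∝ M/d³, so compare M/d³ for each.
Moon C: (2.00 × 10¹⁹) / (1.08 × 10⁸)³ = 1.588 × 10⁻⁵
Moon V: (1.14 × 10¹⁹) / (2.20 × 10⁸)³ = 1.071 × 10⁻⁶
Ratio (larger/smaller) = 14.8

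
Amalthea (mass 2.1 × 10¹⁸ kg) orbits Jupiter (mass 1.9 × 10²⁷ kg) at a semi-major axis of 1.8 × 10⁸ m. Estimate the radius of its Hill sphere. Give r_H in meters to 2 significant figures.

1.3 × 10⁵ m

r_H ≈ a (m/3M)^(1/3)
    = (1.8 × 10⁸) × (2.1 × 10¹⁸ / (3 × 1.9 × 10²⁷))^(1/3)
    = 1.3 × 10⁵ m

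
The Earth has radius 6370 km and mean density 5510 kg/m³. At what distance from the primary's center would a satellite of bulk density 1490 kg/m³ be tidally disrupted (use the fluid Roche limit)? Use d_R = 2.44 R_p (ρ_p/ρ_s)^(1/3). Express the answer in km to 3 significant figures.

24000 km

d_R = 2.44 × 6370 km × (5510/1490)^(1/3)
    = 24000 km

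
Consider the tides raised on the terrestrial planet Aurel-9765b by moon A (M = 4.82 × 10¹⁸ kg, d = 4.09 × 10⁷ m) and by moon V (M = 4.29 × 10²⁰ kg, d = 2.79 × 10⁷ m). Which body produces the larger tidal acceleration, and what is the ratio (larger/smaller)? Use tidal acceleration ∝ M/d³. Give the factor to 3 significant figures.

Moon V, by a factor of ≈ 280

Compare M/d³ for the two perturbers:
Moon A: (4.82 × 10¹⁸) / (4.09 × 10⁷)³ = 7.045 × 10⁻⁵
Moon V: (4.29 × 10²⁰) / (2.79 × 10⁷)³ = 1.975 × 10⁻²
Ratio (larger/smaller) = 280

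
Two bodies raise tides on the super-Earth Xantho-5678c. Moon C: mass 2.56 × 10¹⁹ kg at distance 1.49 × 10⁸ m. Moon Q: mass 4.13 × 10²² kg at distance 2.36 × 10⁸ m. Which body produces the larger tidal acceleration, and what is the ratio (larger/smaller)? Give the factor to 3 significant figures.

Moon Q, by a factor of ≈ 406

Tidal stretch scales as M/d³; compute that for each body.
Moon C: (2.56 × 10¹⁹) / (1.49 × 10⁸)³ = 7.739 × 10⁻⁶
Moon Q: (4.13 × 10²²) / (2.36 × 10⁸)³ = 3.142 × 10⁻³
Ratio (larger/smaller) = 406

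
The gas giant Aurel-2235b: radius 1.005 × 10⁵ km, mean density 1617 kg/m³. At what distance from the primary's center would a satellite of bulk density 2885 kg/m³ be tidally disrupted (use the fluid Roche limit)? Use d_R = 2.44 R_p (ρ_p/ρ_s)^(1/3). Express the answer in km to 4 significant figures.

d_R = 2.44 × 1.005 × 10⁵ km × (1617/2885)^(1/3)
    = 2.022 × 10⁵ km

2.022 × 10⁵ km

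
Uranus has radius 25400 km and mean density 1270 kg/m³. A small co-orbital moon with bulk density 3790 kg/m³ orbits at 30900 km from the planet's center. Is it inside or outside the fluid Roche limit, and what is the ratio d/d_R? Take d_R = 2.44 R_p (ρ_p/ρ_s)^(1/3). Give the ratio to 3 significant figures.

inside; d/d_R ≈ 0.718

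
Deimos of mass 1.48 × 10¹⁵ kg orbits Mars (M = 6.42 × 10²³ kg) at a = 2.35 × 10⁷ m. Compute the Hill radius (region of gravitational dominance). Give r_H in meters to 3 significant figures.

2.15 × 10⁴ m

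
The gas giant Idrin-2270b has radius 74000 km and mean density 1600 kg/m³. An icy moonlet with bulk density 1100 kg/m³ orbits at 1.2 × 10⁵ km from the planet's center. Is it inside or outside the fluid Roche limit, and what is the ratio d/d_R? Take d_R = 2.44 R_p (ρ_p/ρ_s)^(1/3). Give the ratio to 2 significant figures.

d_R = 2.44 × (74000 km) × (1600/1100)^(1/3) = 2.046 × 10⁵ km
d/d_R = (1.2 × 10⁵) / (2.046 × 10⁵) = 0.59
Since d/d_R < 1, the body is inside the Roche limit.

inside; d/d_R ≈ 0.59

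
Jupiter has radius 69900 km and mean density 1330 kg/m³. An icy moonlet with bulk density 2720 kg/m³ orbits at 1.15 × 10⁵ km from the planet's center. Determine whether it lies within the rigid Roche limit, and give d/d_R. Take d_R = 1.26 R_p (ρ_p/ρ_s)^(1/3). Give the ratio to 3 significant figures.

d_R = 1.26 × (69900 km) × (1330/2720)^(1/3) = 69390 km
d/d_R = (1.15 × 10⁵) / (69390) = 1.66
Since d/d_R > 1, the body is outside the Roche limit.

outside; d/d_R ≈ 1.66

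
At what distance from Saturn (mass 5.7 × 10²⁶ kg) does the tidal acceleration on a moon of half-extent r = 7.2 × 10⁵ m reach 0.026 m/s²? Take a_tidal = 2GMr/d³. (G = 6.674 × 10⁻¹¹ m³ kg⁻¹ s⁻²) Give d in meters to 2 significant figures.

2GMr/d³ = a_tidal  ⇒  d = (2GMr / a_tidal)^(1/3)
d = (2 × 6.674×10⁻¹¹ × (5.7 × 10²⁶) × (7.2 × 10⁵) / (0.026))^(1/3)
  = 1.3 × 10⁸ m

1.3 × 10⁸ m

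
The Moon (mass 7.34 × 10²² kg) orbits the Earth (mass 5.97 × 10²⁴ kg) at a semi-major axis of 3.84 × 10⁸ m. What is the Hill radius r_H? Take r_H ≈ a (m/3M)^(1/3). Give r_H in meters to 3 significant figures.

6.15 × 10⁷ m

r_H ≈ a (m/3M)^(1/3)
    = (3.84 × 10⁸) × (7.34 × 10²² / (3 × 5.97 × 10²⁴))^(1/3)
    = 6.15 × 10⁷ m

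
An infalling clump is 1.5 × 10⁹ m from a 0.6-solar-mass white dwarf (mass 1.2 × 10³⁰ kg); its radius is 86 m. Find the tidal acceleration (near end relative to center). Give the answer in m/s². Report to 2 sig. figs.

Differencing GM/(d−r)² and GM/d² to first order in r/d gives 2GMr/d³.
a_tidal = 2GMr/d³
        = 2 × (6.674 × 10⁻¹¹) × (1.2 × 10³⁰) × (86) / (1.5 × 10⁹)³
        = 4.1 × 10⁻⁶ m/s²

4.1 × 10⁻⁶ m/s²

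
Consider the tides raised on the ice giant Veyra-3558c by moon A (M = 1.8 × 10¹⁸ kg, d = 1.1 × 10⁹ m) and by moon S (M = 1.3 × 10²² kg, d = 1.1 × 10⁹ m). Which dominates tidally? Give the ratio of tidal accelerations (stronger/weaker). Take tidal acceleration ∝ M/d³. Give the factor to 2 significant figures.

Tidal stretch scales as M/d³; compute that for each body.
Moon A: (1.8 × 10¹⁸) / (1.1 × 10⁹)³ = 1.352 × 10⁻⁹
Moon S: (1.3 × 10²²) / (1.1 × 10⁹)³ = 9.767 × 10⁻⁶
Ratio (larger/smaller) = 7200

Moon S, by a factor of ≈ 7200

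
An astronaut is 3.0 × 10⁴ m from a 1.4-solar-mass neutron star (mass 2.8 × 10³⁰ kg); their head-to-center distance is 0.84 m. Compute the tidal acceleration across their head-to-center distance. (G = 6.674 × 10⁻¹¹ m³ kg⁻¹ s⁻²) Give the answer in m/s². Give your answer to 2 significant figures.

Since r ≪ d, expand the inverse-square field across one radius to get the leading 2GMr/d³ term.
a_tidal = 2GMr/d³
        = 2 × (6.674 × 10⁻¹¹) × (2.8 × 10³⁰) × (0.84) / (3.0 × 10⁴)³
        = 1.2 × 10⁷ m/s²

1.2 × 10⁷ m/s²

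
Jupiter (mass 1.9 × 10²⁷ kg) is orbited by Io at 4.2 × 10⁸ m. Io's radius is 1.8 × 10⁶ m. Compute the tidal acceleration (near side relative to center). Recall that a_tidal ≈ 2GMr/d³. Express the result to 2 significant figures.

6.2 × 10⁻³ m/s²

Differencing GM/(d−r)² and GM/d² to first order in r/d gives 2GMr/d³.
a_tidal = 2GMr/d³
        = 2 × (6.674 × 10⁻¹¹) × (1.9 × 10²⁷) × (1.8 × 10⁶) / (4.2 × 10⁸)³
        = 6.2 × 10⁻³ m/s²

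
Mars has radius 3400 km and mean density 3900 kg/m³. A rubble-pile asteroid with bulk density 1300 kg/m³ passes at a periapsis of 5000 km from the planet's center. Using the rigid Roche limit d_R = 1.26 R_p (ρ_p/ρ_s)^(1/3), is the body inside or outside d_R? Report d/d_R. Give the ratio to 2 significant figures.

d_R = 1.26 × (3400 km) × (3900/1300)^(1/3) = 6179 km
d/d_R = (5000) / (6179) = 0.81
Since d/d_R < 1, the body is inside the Roche limit.

inside; d/d_R ≈ 0.81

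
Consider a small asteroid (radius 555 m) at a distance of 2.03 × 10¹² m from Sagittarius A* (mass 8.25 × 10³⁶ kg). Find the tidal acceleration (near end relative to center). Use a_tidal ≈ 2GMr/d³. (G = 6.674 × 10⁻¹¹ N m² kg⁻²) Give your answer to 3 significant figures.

Δg = 2GMr/d³
   = 2 × (6.674 × 10⁻¹¹) × (8.25 × 10³⁶) × (555) / (2.03 × 10¹²)³
   = 7.31 × 10⁻⁸ m/s²

7.31 × 10⁻⁸ m/s²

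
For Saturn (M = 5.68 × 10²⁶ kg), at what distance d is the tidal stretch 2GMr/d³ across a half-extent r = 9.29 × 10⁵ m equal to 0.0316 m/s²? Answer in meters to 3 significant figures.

1.31 × 10⁸ m

2GMr/d³ = a_tidal  ⇒  d = (2GMr / a_tidal)^(1/3)
d = (2 × 6.674×10⁻¹¹ × (5.68 × 10²⁶) × (9.29 × 10⁵) / (0.0316))^(1/3)
  = 1.31 × 10⁸ m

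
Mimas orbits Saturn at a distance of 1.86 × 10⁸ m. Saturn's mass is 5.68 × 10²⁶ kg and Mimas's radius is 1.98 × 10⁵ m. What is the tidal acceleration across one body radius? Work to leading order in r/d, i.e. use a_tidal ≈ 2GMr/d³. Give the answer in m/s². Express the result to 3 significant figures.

Differencing GM/(d−r)² and GM/d² to first order in r/d gives 2GMr/d³.
a_tidal = 2GMr/d³
        = 2 × (6.674 × 10⁻¹¹) × (5.68 × 10²⁶) × (1.98 × 10⁵) / (1.86 × 10⁸)³
        = 2.33 × 10⁻³ m/s²

2.33 × 10⁻³ m/s²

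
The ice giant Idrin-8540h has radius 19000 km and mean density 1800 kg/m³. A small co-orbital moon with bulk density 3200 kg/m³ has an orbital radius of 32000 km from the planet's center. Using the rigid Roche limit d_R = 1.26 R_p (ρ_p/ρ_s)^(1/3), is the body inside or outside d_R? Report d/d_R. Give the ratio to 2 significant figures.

outside; d/d_R ≈ 1.6

d_R = 1.26 × (19000 km) × (1800/3200)^(1/3) = 19760 km
d/d_R = (32000) / (19760) = 1.6
Since d/d_R > 1, the body is outside the Roche limit.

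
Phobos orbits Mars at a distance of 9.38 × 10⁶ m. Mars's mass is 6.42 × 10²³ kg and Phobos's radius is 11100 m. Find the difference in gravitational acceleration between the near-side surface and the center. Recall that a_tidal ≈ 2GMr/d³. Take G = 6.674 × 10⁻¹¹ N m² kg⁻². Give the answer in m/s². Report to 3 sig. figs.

1.15 × 10⁻³ m/s²

Δg = 2GMr/d³
   = 2 × (6.674 × 10⁻¹¹) × (6.42 × 10²³) × (11100) / (9.38 × 10⁶)³
   = 1.15 × 10⁻³ m/s²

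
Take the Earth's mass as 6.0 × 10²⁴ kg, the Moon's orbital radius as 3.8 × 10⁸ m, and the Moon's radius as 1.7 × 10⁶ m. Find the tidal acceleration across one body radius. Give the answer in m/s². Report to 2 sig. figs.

2.5 × 10⁻⁵ m/s²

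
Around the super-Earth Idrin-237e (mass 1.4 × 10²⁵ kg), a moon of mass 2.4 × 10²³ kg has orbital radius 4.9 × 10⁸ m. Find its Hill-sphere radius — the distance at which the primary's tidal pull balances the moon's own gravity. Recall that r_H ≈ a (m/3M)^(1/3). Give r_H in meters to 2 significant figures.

8.8 × 10⁷ m

r_H ≈ a (m/3M)^(1/3)
    = (4.9 × 10⁸) × (2.4 × 10²³ / (3 × 1.4 × 10²⁵))^(1/3)
    = 8.8 × 10⁷ m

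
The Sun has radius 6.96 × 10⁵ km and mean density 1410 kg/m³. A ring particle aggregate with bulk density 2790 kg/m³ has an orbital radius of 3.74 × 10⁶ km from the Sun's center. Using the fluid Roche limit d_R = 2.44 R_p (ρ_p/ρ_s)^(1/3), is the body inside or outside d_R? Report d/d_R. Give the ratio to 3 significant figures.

outside; d/d_R ≈ 2.76

d_R = 2.44 × (6.96 × 10⁵ km) × (1410/2790)^(1/3) = 1.353 × 10⁶ km
d/d_R = (3.74 × 10⁶) / (1.353 × 10⁶) = 2.76
Since d/d_R > 1, the body is outside the Roche limit.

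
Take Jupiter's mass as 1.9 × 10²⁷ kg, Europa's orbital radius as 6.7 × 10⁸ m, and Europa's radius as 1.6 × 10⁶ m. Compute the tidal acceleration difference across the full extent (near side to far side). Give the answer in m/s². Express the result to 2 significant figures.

Δg = 4GMr/d³
   = 4 × (6.674 × 10⁻¹¹) × (1.9 × 10²⁷) × (1.6 × 10⁶) / (6.7 × 10⁸)³
   = 2.7 × 10⁻³ m/s²

2.7 × 10⁻³ m/s²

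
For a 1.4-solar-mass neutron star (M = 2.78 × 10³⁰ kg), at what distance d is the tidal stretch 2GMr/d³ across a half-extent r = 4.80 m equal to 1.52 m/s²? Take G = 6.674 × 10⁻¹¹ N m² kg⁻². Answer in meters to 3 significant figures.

2GMr/d³ = a_tidal  ⇒  d = (2GMr / a_tidal)^(1/3)
d = (2 × 6.674×10⁻¹¹ × (2.78 × 10³⁰) × (4.80) / (1.52))^(1/3)
  = 1.05 × 10⁷ m

1.05 × 10⁷ m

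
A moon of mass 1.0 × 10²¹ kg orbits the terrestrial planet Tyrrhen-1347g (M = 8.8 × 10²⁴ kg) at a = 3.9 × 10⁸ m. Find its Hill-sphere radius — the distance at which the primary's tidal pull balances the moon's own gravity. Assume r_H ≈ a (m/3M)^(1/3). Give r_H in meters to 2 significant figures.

1.3 × 10⁷ m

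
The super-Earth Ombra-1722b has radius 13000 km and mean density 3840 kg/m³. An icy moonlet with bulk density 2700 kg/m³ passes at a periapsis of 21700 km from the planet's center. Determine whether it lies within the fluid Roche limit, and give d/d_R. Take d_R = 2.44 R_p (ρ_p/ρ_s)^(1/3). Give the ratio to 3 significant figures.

inside; d/d_R ≈ 0.608

d_R = 2.44 × (13000 km) × (3840/2700)^(1/3) = 35670 km
d/d_R = (21700) / (35670) = 0.608
Since d/d_R < 1, the body is inside the Roche limit.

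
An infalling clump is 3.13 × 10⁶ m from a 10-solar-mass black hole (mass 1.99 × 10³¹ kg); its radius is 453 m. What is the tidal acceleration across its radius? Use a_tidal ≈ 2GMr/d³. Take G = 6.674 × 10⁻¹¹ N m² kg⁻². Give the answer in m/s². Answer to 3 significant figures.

Differencing GM/(d−r)² and GM/d² to first order in r/d gives 2GMr/d³.
a_tidal = 2GMr/d³
        = 2 × (6.674 × 10⁻¹¹) × (1.99 × 10³¹) × (453) / (3.13 × 10⁶)³
        = 3.92 × 10⁴ m/s²

3.92 × 10⁴ m/s²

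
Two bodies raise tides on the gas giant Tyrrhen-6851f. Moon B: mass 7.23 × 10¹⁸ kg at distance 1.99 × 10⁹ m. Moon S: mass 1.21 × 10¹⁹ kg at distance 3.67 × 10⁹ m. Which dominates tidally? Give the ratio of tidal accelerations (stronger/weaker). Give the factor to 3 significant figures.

Moon B, by a factor of ≈ 3.75

Compare M/d³ for the two perturbers:
Moon B: (7.23 × 10¹⁸) / (1.99 × 10⁹)³ = 9.174 × 10⁻¹⁰
Moon S: (1.21 × 10¹⁹) / (3.67 × 10⁹)³ = 2.448 × 10⁻¹⁰
Ratio (larger/smaller) = 3.75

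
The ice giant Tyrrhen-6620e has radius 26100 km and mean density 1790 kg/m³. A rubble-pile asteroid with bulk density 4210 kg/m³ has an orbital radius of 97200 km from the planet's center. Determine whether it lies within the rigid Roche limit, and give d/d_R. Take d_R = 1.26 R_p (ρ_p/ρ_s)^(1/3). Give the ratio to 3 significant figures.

d_R = 1.26 × (26100 km) × (1790/4210)^(1/3) = 24730 km
d/d_R = (97200) / (24730) = 3.93
Since d/d_R > 1, the body is outside the Roche limit.

outside; d/d_R ≈ 3.93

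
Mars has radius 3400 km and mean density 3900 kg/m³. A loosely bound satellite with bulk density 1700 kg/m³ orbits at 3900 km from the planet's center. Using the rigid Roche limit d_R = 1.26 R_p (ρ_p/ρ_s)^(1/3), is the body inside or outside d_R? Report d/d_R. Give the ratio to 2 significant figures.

inside; d/d_R ≈ 0.69

d_R = 1.26 × (3400 km) × (3900/1700)^(1/3) = 5650 km
d/d_R = (3900) / (5650) = 0.69
Since d/d_R < 1, the body is inside the Roche limit.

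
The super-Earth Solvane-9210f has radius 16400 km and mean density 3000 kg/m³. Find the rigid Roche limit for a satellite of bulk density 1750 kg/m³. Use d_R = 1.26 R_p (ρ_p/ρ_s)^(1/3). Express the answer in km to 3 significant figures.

d_R = 1.26 × 16400 km × (3000/1750)^(1/3)
    = 24700 km

24700 km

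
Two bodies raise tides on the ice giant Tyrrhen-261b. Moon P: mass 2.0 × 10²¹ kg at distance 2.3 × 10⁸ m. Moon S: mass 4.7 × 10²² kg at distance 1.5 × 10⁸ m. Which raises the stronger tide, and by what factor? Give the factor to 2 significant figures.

The tide-raising term goes as M/d³ (the gradient of a 1/d² field).
Moon P: (2.0 × 10²¹) / (2.3 × 10⁸)³ = 1.644 × 10⁻⁴
Moon S: (4.7 × 10²²) / (1.5 × 10⁸)³ = 1.393 × 10⁻²
Ratio (larger/smaller) = 85

Moon S, by a factor of ≈ 85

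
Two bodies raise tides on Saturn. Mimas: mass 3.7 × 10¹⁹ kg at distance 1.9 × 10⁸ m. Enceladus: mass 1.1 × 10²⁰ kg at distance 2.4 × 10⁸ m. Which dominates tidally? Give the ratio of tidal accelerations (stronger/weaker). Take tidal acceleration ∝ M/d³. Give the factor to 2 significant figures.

Compare M/d³ for the two perturbers:
Mimas: (3.7 × 10¹⁹) / (1.9 × 10⁸)³ = 5.394 × 10⁻⁶
Enceladus: (1.1 × 10²⁰) / (2.4 × 10⁸)³ = 7.957 × 10⁻⁶
Ratio (larger/smaller) = 1.5

Enceladus, by a factor of ≈ 1.5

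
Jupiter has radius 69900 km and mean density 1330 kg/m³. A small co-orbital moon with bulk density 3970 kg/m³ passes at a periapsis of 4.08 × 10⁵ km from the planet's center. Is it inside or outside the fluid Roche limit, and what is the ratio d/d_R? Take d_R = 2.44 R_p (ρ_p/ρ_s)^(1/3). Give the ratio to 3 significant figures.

outside; d/d_R ≈ 3.44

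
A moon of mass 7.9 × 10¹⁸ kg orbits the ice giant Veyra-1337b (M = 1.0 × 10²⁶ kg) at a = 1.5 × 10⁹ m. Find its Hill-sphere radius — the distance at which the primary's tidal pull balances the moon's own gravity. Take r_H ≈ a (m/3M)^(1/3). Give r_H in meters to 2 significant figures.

r_H ≈ a (m/3M)^(1/3)
    = (1.5 × 10⁹) × (7.9 × 10¹⁸ / (3 × 1.0 × 10²⁶))^(1/3)
    = 4.5 × 10⁶ m

4.5 × 10⁶ m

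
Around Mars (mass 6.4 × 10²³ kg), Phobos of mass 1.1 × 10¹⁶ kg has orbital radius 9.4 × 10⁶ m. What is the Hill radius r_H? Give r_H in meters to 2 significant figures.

1.7 × 10⁴ m

r_H ≈ a (m/3M)^(1/3)
    = (9.4 × 10⁶) × (1.1 × 10¹⁶ / (3 × 6.4 × 10²³))^(1/3)
    = 1.7 × 10⁴ m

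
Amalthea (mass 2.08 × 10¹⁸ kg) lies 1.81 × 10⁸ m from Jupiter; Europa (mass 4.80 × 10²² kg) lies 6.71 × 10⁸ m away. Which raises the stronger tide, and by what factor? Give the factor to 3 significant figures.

Tidal acceleration ∝ M/d³, so compare M/d³ for each.
Amalthea: (2.08 × 10¹⁸) / (1.81 × 10⁸)³ = 3.508 × 10⁻⁷
Europa: (4.80 × 10²²) / (6.71 × 10⁸)³ = 1.589 × 10⁻⁴
Ratio (larger/smaller) = 453

Europa, by a factor of ≈ 453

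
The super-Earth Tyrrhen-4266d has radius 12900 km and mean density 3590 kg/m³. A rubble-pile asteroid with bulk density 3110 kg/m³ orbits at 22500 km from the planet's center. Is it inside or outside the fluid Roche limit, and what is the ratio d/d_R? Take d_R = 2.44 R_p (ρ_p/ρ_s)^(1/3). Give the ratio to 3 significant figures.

inside; d/d_R ≈ 0.681

d_R = 2.44 × (12900 km) × (3590/3110)^(1/3) = 33020 km
d/d_R = (22500) / (33020) = 0.681
Since d/d_R < 1, the body is inside the Roche limit.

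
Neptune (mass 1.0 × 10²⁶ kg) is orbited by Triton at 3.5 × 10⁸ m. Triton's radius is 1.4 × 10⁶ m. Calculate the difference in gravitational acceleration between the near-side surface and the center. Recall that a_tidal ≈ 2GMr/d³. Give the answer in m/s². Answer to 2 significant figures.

4.4 × 10⁻⁴ m/s²

The tidal stretch is the gradient of GM/d² times the body's extent r, hence the 1/d³ dependence.
Δg = 2GMr/d³
   = 2 × (6.674 × 10⁻¹¹) × (1.0 × 10²⁶) × (1.4 × 10⁶) / (3.5 × 10⁸)³
   = 4.4 × 10⁻⁴ m/s²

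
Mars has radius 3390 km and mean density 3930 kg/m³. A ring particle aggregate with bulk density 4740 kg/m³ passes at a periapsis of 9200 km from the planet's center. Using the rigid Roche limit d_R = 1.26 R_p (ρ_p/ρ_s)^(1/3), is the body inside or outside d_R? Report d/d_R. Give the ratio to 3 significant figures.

d_R = 1.26 × (3390 km) × (3930/4740)^(1/3) = 4013 km
d/d_R = (9200) / (4013) = 2.29
Since d/d_R > 1, the body is outside the Roche limit.

outside; d/d_R ≈ 2.29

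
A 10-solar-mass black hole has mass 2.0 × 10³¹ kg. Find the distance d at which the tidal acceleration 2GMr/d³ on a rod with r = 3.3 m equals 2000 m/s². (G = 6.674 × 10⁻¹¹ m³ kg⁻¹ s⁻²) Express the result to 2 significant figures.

1.6 × 10⁶ m

2GMr/d³ = a_tidal  ⇒  d = (2GMr / a_tidal)^(1/3)
d = (2 × 6.674×10⁻¹¹ × (2.0 × 10³¹) × (3.3) / (2000))^(1/3)
  = 1.6 × 10⁶ m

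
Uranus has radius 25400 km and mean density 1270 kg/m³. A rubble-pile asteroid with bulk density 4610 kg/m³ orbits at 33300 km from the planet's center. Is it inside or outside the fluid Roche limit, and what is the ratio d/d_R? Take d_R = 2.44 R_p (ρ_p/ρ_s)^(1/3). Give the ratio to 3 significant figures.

inside; d/d_R ≈ 0.826

d_R = 2.44 × (25400 km) × (1270/4610)^(1/3) = 40330 km
d/d_R = (33300) / (40330) = 0.826
Since d/d_R < 1, the body is inside the Roche limit.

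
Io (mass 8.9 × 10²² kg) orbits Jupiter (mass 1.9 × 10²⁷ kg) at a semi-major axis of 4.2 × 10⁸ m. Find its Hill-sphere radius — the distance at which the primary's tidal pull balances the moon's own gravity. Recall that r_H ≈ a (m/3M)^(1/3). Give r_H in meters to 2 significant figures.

1.0 × 10⁷ m

r_H ≈ a (m/3M)^(1/3)
    = (4.2 × 10⁸) × (8.9 × 10²² / (3 × 1.9 × 10²⁷))^(1/3)
    = 1.0 × 10⁷ m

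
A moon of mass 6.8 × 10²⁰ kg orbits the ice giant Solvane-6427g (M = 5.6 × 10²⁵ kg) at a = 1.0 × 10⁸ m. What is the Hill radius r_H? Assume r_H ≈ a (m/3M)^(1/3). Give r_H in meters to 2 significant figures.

1.6 × 10⁶ m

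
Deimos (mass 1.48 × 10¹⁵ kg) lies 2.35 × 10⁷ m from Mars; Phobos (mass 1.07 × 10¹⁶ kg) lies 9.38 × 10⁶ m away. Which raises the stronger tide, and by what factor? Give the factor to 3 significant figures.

Phobos, by a factor of ≈ 114

Tidal stretch scales as M/d³; compute that for each body.
Deimos: (1.48 × 10¹⁵) / (2.35 × 10⁷)³ = 1.140 × 10⁻⁷
Phobos: (1.07 × 10¹⁶) / (9.38 × 10⁶)³ = 1.297 × 10⁻⁵
Ratio (larger/smaller) = 114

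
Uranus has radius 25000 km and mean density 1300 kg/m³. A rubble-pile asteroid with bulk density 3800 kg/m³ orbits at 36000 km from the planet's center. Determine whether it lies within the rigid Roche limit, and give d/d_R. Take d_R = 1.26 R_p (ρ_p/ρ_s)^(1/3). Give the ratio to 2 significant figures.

d_R = 1.26 × (25000 km) × (1300/3800)^(1/3) = 22030 km
d/d_R = (36000) / (22030) = 1.6
Since d/d_R > 1, the body is outside the Roche limit.

outside; d/d_R ≈ 1.6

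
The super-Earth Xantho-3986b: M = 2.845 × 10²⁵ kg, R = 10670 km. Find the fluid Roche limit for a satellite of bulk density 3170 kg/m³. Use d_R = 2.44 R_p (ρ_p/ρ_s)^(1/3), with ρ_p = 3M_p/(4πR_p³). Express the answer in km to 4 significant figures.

31460 km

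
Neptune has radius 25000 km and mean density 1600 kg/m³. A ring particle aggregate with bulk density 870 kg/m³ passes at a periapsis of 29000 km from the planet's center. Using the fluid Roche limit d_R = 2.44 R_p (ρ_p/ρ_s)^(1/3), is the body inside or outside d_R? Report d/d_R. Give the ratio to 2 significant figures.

d_R = 2.44 × (25000 km) × (1600/870)^(1/3) = 74740 km
d/d_R = (29000) / (74740) = 0.39
Since d/d_R < 1, the body is inside the Roche limit.

inside; d/d_R ≈ 0.39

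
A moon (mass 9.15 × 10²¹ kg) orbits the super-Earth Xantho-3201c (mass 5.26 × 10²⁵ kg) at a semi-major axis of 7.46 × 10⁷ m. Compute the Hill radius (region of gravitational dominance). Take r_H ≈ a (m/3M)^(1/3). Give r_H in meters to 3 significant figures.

2.89 × 10⁶ m

r_H ≈ a (m/3M)^(1/3)
    = (7.46 × 10⁷) × (9.15 × 10²¹ / (3 × 5.26 × 10²⁵))^(1/3)
    = 2.89 × 10⁶ m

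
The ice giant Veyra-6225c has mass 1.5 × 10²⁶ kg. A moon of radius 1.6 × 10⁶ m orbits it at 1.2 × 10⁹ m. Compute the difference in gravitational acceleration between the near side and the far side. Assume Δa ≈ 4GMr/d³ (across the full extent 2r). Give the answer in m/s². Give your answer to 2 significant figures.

3.7 × 10⁻⁵ m/s²

Near-to-far spans 2r, so the tidal difference is twice the near-to-center value: 4GMr/d³.
a_tidal = 4GMr/d³
        = 4 × (6.674 × 10⁻¹¹) × (1.5 × 10²⁶) × (1.6 × 10⁶) / (1.2 × 10⁹)³
        = 3.7 × 10⁻⁵ m/s²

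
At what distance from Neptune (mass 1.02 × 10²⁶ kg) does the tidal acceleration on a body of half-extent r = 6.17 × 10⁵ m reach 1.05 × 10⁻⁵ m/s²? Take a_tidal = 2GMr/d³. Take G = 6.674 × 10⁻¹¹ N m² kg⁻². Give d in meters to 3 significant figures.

9.28 × 10⁸ m

2GMr/d³ = a_tidal  ⇒  d = (2GMr / a_tidal)^(1/3)
d = (2 × 6.674×10⁻¹¹ × (1.02 × 10²⁶) × (6.17 × 10⁵) / (1.05 × 10⁻⁵))^(1/3)
  = 9.28 × 10⁸ m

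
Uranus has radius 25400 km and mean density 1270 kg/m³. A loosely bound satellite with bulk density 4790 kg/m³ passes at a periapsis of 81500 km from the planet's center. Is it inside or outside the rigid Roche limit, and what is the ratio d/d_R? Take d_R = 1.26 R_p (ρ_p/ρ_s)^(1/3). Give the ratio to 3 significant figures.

d_R = 1.26 × (25400 km) × (1270/4790)^(1/3) = 20560 km
d/d_R = (81500) / (20560) = 3.96
Since d/d_R > 1, the body is outside the Roche limit.

outside; d/d_R ≈ 3.96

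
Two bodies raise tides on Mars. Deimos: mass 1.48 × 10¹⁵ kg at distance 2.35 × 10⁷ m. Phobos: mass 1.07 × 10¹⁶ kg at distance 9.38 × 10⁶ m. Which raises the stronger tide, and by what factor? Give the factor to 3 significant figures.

Phobos, by a factor of ≈ 114

Compare M/d³ for the two perturbers:
Deimos: (1.48 × 10¹⁵) / (2.35 × 10⁷)³ = 1.140 × 10⁻⁷
Phobos: (1.07 × 10¹⁶) / (9.38 × 10⁶)³ = 1.297 × 10⁻⁵
Ratio (larger/smaller) = 114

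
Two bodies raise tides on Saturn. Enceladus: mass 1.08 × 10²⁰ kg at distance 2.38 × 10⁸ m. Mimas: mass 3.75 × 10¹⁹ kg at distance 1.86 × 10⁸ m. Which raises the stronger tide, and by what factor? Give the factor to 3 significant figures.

Tidal stretch scales as M/d³; compute that for each body.
Enceladus: (1.08 × 10²⁰) / (2.38 × 10⁸)³ = 8.011 × 10⁻⁶
Mimas: (3.75 × 10¹⁹) / (1.86 × 10⁸)³ = 5.828 × 10⁻⁶
Ratio (larger/smaller) = 1.37

Enceladus, by a factor of ≈ 1.37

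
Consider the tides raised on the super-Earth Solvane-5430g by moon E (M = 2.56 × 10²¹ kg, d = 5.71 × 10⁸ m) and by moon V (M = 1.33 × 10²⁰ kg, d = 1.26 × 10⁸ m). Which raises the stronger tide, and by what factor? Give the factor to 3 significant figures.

Compare M/d³ for the two perturbers:
Moon E: (2.56 × 10²¹) / (5.71 × 10⁸)³ = 1.375 × 10⁻⁵
Moon V: (1.33 × 10²⁰) / (1.26 × 10⁸)³ = 6.649 × 10⁻⁵
Ratio (larger/smaller) = 4.84

Moon V, by a factor of ≈ 4.84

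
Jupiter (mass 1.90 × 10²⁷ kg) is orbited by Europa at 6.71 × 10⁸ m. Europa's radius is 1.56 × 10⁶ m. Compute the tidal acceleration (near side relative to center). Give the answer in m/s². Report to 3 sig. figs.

Δg = 2GMr/d³
   = 2 × (6.674 × 10⁻¹¹) × (1.90 × 10²⁷) × (1.56 × 10⁶) / (6.71 × 10⁸)³
   = 1.31 × 10⁻³ m/s²

1.31 × 10⁻³ m/s²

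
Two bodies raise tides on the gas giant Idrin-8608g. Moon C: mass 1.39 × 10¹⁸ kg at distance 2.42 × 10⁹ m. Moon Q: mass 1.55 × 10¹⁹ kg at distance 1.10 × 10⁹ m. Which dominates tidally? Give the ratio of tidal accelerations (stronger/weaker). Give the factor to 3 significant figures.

Moon Q, by a factor of ≈ 119

Tidal acceleration ∝ M/d³, so compare M/d³ for each.
Moon C: (1.39 × 10¹⁸) / (2.42 × 10⁹)³ = 9.808 × 10⁻¹¹
Moon Q: (1.55 × 10¹⁹) / (1.10 × 10⁹)³ = 1.165 × 10⁻⁸
Ratio (larger/smaller) = 119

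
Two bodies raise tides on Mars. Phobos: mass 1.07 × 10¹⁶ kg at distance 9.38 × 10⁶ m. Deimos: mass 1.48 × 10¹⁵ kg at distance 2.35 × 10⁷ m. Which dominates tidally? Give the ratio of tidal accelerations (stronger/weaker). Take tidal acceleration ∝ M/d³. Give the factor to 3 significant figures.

Phobos, by a factor of ≈ 114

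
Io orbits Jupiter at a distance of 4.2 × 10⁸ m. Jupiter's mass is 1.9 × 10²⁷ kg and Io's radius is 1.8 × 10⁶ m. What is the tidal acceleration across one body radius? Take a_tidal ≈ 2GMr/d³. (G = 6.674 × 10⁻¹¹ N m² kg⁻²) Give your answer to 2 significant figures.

The tidal stretch is the gradient of GM/d² times the body's extent r, hence the 1/d³ dependence.
a_tidal = 2GMr/d³
        = 2 × (6.674 × 10⁻¹¹) × (1.9 × 10²⁷) × (1.8 × 10⁶) / (4.2 × 10⁸)³
        = 6.2 × 10⁻³ m/s²

6.2 × 10⁻³ m/s²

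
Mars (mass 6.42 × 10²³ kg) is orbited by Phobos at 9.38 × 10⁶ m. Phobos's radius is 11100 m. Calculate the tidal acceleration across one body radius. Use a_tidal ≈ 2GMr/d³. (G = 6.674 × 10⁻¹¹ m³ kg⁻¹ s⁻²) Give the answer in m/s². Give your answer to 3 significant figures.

1.15 × 10⁻³ m/s²

Δa = 2GMr/d³
   = 2 × (6.674 × 10⁻¹¹) × (6.42 × 10²³) × (11100) / (9.38 × 10⁶)³
   = 1.15 × 10⁻³ m/s²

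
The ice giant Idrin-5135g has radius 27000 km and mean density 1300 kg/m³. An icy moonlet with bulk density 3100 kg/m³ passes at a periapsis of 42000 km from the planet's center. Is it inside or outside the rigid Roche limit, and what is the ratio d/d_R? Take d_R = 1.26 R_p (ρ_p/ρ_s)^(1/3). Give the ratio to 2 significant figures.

outside; d/d_R ≈ 1.6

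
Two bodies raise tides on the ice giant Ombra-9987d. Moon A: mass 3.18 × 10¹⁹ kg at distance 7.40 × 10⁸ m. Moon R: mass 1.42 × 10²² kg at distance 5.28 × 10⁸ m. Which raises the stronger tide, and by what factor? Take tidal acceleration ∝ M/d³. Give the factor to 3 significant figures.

Moon R, by a factor of ≈ 1230

Tidal acceleration ∝ M/d³, so compare M/d³ for each.
Moon A: (3.18 × 10¹⁹) / (7.40 × 10⁸)³ = 7.848 × 10⁻⁸
Moon R: (1.42 × 10²²) / (5.28 × 10⁸)³ = 9.647 × 10⁻⁵
Ratio (larger/smaller) = 1230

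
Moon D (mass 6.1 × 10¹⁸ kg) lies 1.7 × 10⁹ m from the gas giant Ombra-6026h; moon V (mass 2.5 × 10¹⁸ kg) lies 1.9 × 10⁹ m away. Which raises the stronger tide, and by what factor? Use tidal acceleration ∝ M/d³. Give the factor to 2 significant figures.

Compare M/d³ for the two perturbers:
Moon D: (6.1 × 10¹⁸) / (1.7 × 10⁹)³ = 1.242 × 10⁻⁹
Moon V: (2.5 × 10¹⁸) / (1.9 × 10⁹)³ = 3.645 × 10⁻¹⁰
Ratio (larger/smaller) = 3.4

Moon D, by a factor of ≈ 3.4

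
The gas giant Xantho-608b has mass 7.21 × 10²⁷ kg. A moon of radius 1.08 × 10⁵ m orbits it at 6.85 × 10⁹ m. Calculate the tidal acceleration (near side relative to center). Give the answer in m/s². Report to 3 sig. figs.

a_tidal = 2GMr/d³
        = 2 × (6.674 × 10⁻¹¹) × (7.21 × 10²⁷) × (1.08 × 10⁵) / (6.85 × 10⁹)³
        = 3.23 × 10⁻⁷ m/s²

3.23 × 10⁻⁷ m/s²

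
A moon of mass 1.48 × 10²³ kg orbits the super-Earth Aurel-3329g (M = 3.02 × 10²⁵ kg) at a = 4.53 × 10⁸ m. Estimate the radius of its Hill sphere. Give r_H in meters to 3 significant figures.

r_H ≈ a (m/3M)^(1/3)
    = (4.53 × 10⁸) × (1.48 × 10²³ / (3 × 3.02 × 10²⁵))^(1/3)
    = 5.34 × 10⁷ m

5.34 × 10⁷ m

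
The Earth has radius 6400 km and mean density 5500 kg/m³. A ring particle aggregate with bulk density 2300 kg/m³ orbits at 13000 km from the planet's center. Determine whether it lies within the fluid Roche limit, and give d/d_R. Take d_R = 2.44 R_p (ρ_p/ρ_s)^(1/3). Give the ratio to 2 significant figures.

inside; d/d_R ≈ 0.62

d_R = 2.44 × (6400 km) × (5500/2300)^(1/3) = 20880 km
d/d_R = (13000) / (20880) = 0.62
Since d/d_R < 1, the body is inside the Roche limit.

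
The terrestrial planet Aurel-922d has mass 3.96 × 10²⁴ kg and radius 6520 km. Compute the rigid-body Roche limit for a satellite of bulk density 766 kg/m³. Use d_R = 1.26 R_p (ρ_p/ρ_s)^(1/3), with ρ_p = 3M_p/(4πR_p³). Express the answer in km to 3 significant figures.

13500 km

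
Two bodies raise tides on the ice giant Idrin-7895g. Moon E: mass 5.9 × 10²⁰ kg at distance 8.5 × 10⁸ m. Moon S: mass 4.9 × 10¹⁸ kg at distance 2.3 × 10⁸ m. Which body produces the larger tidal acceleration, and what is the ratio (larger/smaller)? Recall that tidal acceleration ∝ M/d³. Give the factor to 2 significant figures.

Tidal acceleration ∝ M/d³, so compare M/d³ for each.
Moon E: (5.9 × 10²⁰) / (8.5 × 10⁸)³ = 9.607 × 10⁻⁷
Moon S: (4.9 × 10¹⁸) / (2.3 × 10⁸)³ = 4.027 × 10⁻⁷
Ratio (larger/smaller) = 2.4

Moon E, by a factor of ≈ 2.4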